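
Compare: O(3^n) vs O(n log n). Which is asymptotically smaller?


linearithmic grows slower than exponential (base 3)
O(n log n) is asymptotically smaller; O(3^n) grows faster


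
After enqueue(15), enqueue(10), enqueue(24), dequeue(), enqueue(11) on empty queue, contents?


enqueue(15) -> [15]
enqueue(10) -> [15, 10]
enqueue(24) -> [15, 10, 24]
dequeue() returns 15 -> [10, 24]
enqueue(11) -> [10, 24, 11]
Final queue (front to back): [10, 24, 11]


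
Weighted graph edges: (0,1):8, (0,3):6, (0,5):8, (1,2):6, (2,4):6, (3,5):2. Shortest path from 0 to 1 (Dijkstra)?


Dijkstra from 0:
Distances: {0: 0, 1: 8, 2: 14, 3: 6, 4: 20, 5: 8}
Shortest distance to 1 = 8, path = [0, 1]


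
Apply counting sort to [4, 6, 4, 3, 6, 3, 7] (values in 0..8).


Count array: [0, 0, 0, 2, 2, 0, 2, 1, 0]
Reconstruct: [3, 3, 4, 4, 6, 6, 7]


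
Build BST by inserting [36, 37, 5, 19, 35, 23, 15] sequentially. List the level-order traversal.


Root = 36; build tree by BST insertion.
Level-Order traversal: [36, 5, 37, 19, 15, 35, 23]


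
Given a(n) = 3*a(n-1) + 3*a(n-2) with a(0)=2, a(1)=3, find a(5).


Build bottom-up:
...a(3)=54, a(4)=207, a(5)=3*207+3*54=783


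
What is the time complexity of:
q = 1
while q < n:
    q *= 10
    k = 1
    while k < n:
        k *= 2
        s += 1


Per nesting level: O(log n) * O(log n) = O((log n)^2)
Complexity: O((log n)^2)


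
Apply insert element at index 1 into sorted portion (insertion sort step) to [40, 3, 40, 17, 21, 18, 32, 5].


After one pass: [3, 40, 40, 17, 21, 18, 32, 5]


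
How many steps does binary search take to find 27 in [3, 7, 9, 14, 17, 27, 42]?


Search for 27:
[0,6] mid=3 arr[3]=14
[4,6] mid=5 arr[5]=27
Total: 2 comparisons


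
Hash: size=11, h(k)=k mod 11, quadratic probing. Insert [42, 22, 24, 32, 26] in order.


Insertions: 42->slot 9; 22->slot 0; 24->slot 2; 32->slot 10; 26->slot 4
Table: [22, None, 24, None, 26, None, None, None, None, 42, 32]


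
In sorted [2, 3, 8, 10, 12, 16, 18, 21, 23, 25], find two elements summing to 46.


Two pointers: lo=0, hi=9
Found pair: (21, 25) summing to 46


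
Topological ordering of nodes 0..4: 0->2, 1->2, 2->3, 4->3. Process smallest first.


Kahn's algorithm, process smallest node first
Order: [0, 1, 2, 4, 3]


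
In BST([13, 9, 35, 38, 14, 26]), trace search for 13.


BST root = 13
Search for 13: compare at each node
Path: [13]


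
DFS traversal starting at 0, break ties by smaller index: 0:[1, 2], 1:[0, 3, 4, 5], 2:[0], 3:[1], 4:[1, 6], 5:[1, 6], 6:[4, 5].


DFS stack-based: start with [0]
Visit order: [0, 1, 3, 4, 6, 5, 2]


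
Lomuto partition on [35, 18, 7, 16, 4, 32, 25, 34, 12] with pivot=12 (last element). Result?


Elements <= 12 go left of pivot.
Result: [7, 4, 12, 16, 18, 32, 25, 34, 35], pivot at index 2


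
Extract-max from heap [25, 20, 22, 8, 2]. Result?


Max = 25
Replace root with last, heapify down
Resulting heap: [22, 20, 2, 8]


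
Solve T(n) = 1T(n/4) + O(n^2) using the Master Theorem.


a=1, b=4, c=2. log_4(1)=0 < c=2. Case 3: O(n^c) = O(n^2)
Complexity: O(n^2)


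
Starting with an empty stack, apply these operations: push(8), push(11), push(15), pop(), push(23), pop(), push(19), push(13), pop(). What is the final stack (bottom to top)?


push(8) -> [8]
push(11) -> [8, 11]
push(15) -> [8, 11, 15]
pop() returns 15 -> [8, 11]
push(23) -> [8, 11, 23]
pop() returns 23 -> [8, 11]
push(19) -> [8, 11, 19]
push(13) -> [8, 11, 19, 13]
pop() returns 13 -> [8, 11, 19]
Final stack (bottom to top): [8, 11, 19]


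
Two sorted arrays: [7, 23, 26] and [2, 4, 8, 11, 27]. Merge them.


Compare heads, take smaller each step.
Merged: [2, 4, 7, 8, 11, 23, 26, 27]


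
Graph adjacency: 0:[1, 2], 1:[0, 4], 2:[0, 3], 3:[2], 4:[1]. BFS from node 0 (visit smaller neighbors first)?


BFS queue: start with [0]
Visit order: [0, 1, 2, 4, 3]


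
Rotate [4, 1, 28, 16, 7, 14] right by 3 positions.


Right rotate by 3: [16, 7, 14, 4, 1, 28]


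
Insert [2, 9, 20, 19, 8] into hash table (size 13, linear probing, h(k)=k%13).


Insertions: 2->slot 2; 9->slot 9; 20->slot 7; 19->slot 6; 8->slot 8
Table: [None, None, 2, None, None, None, 19, 20, 8, 9, None, None, None]


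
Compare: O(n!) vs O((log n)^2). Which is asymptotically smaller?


polylogarithmic grows slower than factorial
O((log n)^2) is asymptotically smaller; O(n!) grows faster


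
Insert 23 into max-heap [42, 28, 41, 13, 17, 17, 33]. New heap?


Append 23: [42, 28, 41, 13, 17, 17, 33, 23]
Bubble up: swap idx 7(23) with idx 3(13)
Result: [42, 28, 41, 23, 17, 17, 33, 13]


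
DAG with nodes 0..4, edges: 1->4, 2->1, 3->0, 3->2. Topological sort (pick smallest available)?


Kahn's algorithm, process smallest node first
Order: [3, 0, 2, 1, 4]


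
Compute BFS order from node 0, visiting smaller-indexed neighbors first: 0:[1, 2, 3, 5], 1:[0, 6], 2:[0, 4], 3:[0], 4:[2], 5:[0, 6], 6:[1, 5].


BFS queue: start with [0]
Visit order: [0, 1, 2, 3, 5, 6, 4]


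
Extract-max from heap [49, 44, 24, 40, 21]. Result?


Max = 49
Replace root with last, heapify down
Resulting heap: [44, 40, 24, 21]


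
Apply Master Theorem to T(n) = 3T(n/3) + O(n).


a=3, b=3, c=1. log_3(3)=1 = c=1. Case 2: O(n^c log n) = O(n log n)
Complexity: O(n log n)


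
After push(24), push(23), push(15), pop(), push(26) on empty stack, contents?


push(24) -> [24]
push(23) -> [24, 23]
push(15) -> [24, 23, 15]
pop() returns 15 -> [24, 23]
push(26) -> [24, 23, 26]
Final stack (bottom to top): [24, 23, 26]


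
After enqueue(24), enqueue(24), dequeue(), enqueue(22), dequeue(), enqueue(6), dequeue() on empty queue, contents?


enqueue(24) -> [24]
enqueue(24) -> [24, 24]
dequeue() returns 24 -> [24]
enqueue(22) -> [24, 22]
dequeue() returns 24 -> [22]
enqueue(6) -> [22, 6]
dequeue() returns 22 -> [6]
Final queue (front to back): [6]


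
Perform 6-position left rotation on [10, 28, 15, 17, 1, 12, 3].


Left rotate by 6: [3, 10, 28, 15, 17, 1, 12]


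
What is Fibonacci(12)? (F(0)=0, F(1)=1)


F(n)=F(n-1)+F(n-2)
...F(10)=55, F(11)=89, F(12)=144


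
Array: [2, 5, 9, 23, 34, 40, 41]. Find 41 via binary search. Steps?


Search for 41:
[0,6] mid=3 arr[3]=23
[4,6] mid=5 arr[5]=40
[6,6] mid=6 arr[6]=41
Total: 3 comparisons


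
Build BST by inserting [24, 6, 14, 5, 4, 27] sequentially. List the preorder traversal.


Root = 24; build tree by BST insertion.
Preorder traversal: [24, 6, 5, 4, 14, 27]


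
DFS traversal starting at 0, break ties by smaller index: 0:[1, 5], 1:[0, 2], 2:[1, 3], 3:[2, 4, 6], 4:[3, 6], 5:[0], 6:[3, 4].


DFS stack-based: start with [0]
Visit order: [0, 1, 2, 3, 4, 6, 5]


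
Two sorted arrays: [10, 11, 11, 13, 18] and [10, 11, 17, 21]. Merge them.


Compare heads, take smaller each step.
Merged: [10, 10, 11, 11, 11, 13, 17, 18, 21]


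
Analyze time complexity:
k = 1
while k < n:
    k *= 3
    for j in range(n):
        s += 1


Per nesting level: O(log n) * O(n) = O(n log n)
Complexity: O(n log n)


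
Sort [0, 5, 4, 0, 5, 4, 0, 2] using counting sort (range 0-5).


Count array: [3, 0, 1, 0, 2, 2]
Reconstruct: [0, 0, 0, 2, 4, 4, 5, 5]


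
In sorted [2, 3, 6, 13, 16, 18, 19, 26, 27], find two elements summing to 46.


Two pointers: lo=0, hi=8
Found pair: (19, 27) summing to 46


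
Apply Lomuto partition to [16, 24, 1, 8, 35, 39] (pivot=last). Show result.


Elements <= 39 go left of pivot.
Result: [16, 24, 1, 8, 35, 39], pivot at index 5


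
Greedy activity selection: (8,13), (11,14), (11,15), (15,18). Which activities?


Greedy: pick earliest-ending, then skip overlaps.
Selected (2 activities): [(8, 13), (15, 18)]


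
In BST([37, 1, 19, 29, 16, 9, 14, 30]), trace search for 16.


BST root = 37
Search for 16: compare at each node
Path: [37, 1, 19, 16]


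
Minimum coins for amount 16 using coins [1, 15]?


dp[0]=0; dp[i]=1+min(dp[i-c] for c in coins)
...dp[11]=11, dp[12]=12, dp[13]=13, dp[14]=14, dp[15]=1, dp[16]=2
Minimum coins for 16 = 2


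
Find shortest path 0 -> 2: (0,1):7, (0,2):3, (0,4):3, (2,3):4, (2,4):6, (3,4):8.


Dijkstra from 0:
Distances: {0: 0, 1: 7, 2: 3, 3: 7, 4: 3}
Shortest distance to 2 = 3, path = [0, 2]


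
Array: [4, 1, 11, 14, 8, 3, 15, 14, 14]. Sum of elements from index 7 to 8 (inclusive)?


Prefix sums: [0, 4, 5, 16, 30, 38, 41, 56, 70, 84]
Sum[7..8] = prefix[9] - prefix[7] = 84 - 56 = 28


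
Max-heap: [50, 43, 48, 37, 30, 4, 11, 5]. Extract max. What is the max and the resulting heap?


Max = 50
Replace root with last, heapify down
Resulting heap: [48, 43, 11, 37, 30, 4, 5]


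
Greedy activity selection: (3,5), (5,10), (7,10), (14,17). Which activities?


Greedy: pick earliest-ending, then skip overlaps.
Selected (3 activities): [(3, 5), (5, 10), (14, 17)]


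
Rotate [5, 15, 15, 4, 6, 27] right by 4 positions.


Right rotate by 4: [15, 4, 6, 27, 5, 15]


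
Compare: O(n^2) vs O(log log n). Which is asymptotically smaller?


double-logarithmic grows slower than quadratic
O(log log n) is asymptotically smaller; O(n^2) grows faster


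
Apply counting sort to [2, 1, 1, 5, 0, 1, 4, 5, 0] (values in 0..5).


Count array: [2, 3, 1, 0, 1, 2]
Reconstruct: [0, 0, 1, 1, 1, 2, 4, 5, 5]


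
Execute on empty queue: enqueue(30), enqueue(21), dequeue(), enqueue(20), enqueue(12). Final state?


enqueue(30) -> [30]
enqueue(21) -> [30, 21]
dequeue() returns 30 -> [21]
enqueue(20) -> [21, 20]
enqueue(12) -> [21, 20, 12]
Final queue (front to back): [21, 20, 12]


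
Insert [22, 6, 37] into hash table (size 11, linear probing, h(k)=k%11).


Insertions: 22->slot 0; 6->slot 6; 37->slot 4
Table: [22, None, None, None, 37, None, 6, None, None, None, None]


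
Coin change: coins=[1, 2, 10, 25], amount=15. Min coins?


dp[0]=0; dp[i]=1+min(dp[i-c] for c in coins)
...dp[10]=1, dp[11]=2, dp[12]=2, dp[13]=3, dp[14]=3, dp[15]=4
Minimum coins for 15 = 4


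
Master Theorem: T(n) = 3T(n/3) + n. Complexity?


a=3, b=3, c=1. log_3(3)=1 = c=1. Case 2: O(n^c log n) = O(n log n)
Complexity: O(n log n)


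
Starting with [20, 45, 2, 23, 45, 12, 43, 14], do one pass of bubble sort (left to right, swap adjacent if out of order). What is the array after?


After one pass: [20, 2, 23, 45, 12, 43, 14, 45]


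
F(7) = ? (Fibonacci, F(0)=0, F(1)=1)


F(n)=F(n-1)+F(n-2)
...F(5)=5, F(6)=8, F(7)=13


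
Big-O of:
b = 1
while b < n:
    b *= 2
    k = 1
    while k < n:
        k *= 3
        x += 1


Per nesting level: O(log n) * O(log n) = O((log n)^2)
Complexity: O((log n)^2)


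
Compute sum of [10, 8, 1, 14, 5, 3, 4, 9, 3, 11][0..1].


Prefix sums: [0, 10, 18, 19, 33, 38, 41, 45, 54, 57, 68]
Sum[0..1] = prefix[2] - prefix[0] = 18 - 0 = 18


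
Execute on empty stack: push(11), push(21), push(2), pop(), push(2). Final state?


push(11) -> [11]
push(21) -> [11, 21]
push(2) -> [11, 21, 2]
pop() returns 2 -> [11, 21]
push(2) -> [11, 21, 2]
Final stack (bottom to top): [11, 21, 2]


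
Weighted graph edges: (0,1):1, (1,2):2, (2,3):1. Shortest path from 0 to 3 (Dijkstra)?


Dijkstra from 0:
Distances: {0: 0, 1: 1, 2: 3, 3: 4}
Shortest distance to 3 = 4, path = [0, 1, 2, 3]


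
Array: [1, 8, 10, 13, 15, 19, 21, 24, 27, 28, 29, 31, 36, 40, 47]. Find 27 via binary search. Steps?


Search for 27:
[0,14] mid=7 arr[7]=24
[8,14] mid=11 arr[11]=31
[8,10] mid=9 arr[9]=28
[8,8] mid=8 arr[8]=27
Total: 4 comparisons


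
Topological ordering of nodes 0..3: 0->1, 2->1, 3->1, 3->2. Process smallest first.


Kahn's algorithm, process smallest node first
Order: [0, 3, 2, 1]


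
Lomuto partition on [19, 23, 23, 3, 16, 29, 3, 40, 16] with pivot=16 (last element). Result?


Elements <= 16 go left of pivot.
Result: [3, 16, 3, 16, 23, 29, 23, 40, 19], pivot at index 3


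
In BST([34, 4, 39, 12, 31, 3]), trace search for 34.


BST root = 34
Search for 34: compare at each node
Path: [34]


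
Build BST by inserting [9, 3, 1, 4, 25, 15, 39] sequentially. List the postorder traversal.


Root = 9; build tree by BST insertion.
Postorder traversal: [1, 4, 3, 15, 39, 25, 9]


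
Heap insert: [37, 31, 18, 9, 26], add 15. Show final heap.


Append 15: [37, 31, 18, 9, 26, 15]
Bubble up: no swaps needed
Result: [37, 31, 18, 9, 26, 15]


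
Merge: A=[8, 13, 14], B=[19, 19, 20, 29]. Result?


Compare heads, take smaller each step.
Merged: [8, 13, 14, 19, 19, 20, 29]


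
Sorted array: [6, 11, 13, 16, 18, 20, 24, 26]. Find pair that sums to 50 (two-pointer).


Two pointers: lo=0, hi=7
Found pair: (24, 26) summing to 50


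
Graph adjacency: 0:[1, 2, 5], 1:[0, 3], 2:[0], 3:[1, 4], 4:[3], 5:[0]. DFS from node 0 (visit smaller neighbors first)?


DFS stack-based: start with [0]
Visit order: [0, 1, 3, 4, 2, 5]


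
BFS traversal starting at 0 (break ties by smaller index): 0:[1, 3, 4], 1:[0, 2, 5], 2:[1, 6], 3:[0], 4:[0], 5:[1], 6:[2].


BFS queue: start with [0]
Visit order: [0, 1, 3, 4, 2, 5, 6]


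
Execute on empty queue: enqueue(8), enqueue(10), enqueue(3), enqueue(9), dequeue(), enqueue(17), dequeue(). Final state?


enqueue(8) -> [8]
enqueue(10) -> [8, 10]
enqueue(3) -> [8, 10, 3]
enqueue(9) -> [8, 10, 3, 9]
dequeue() returns 8 -> [10, 3, 9]
enqueue(17) -> [10, 3, 9, 17]
dequeue() returns 10 -> [3, 9, 17]
Final queue (front to back): [3, 9, 17]


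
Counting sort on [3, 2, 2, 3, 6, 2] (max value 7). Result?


Count array: [0, 0, 3, 2, 0, 0, 1, 0]
Reconstruct: [2, 2, 2, 3, 3, 6]


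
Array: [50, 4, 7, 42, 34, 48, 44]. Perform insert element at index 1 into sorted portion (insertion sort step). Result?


After one pass: [4, 50, 7, 42, 34, 48, 44]


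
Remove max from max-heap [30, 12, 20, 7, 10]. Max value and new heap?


Max = 30
Replace root with last, heapify down
Resulting heap: [20, 12, 10, 7]


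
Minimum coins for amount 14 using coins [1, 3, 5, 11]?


dp[0]=0; dp[i]=1+min(dp[i-c] for c in coins)
...dp[9]=3, dp[10]=2, dp[11]=1, dp[12]=2, dp[13]=3, dp[14]=2
Minimum coins for 14 = 2


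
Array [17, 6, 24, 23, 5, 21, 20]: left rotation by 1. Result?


Left rotate by 1: [6, 24, 23, 5, 21, 20, 17]


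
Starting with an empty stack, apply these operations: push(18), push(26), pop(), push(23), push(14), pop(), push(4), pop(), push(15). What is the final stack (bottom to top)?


push(18) -> [18]
push(26) -> [18, 26]
pop() returns 26 -> [18]
push(23) -> [18, 23]
push(14) -> [18, 23, 14]
pop() returns 14 -> [18, 23]
push(4) -> [18, 23, 4]
pop() returns 4 -> [18, 23]
push(15) -> [18, 23, 15]
Final stack (bottom to top): [18, 23, 15]


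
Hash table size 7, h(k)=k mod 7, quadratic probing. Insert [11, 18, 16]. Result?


Insertions: 11->slot 4; 18->slot 5; 16->slot 2
Table: [None, None, 16, None, 11, 18, None]


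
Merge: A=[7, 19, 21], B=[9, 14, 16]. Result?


Compare heads, take smaller each step.
Merged: [7, 9, 14, 16, 19, 21]


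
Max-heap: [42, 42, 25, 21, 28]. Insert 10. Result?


Append 10: [42, 42, 25, 21, 28, 10]
Bubble up: no swaps needed
Result: [42, 42, 25, 21, 28, 10]


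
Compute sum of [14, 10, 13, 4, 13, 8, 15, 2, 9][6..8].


Prefix sums: [0, 14, 24, 37, 41, 54, 62, 77, 79, 88]
Sum[6..8] = prefix[9] - prefix[6] = 88 - 62 = 26


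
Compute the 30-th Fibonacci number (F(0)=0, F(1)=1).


F(n)=F(n-1)+F(n-2)
...F(28)=317811, F(29)=514229, F(30)=832040


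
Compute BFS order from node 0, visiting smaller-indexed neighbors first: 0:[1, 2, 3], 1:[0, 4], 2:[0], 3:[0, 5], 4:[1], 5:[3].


BFS queue: start with [0]
Visit order: [0, 1, 2, 3, 4, 5]


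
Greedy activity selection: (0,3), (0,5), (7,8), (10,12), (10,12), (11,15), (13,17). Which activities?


Greedy: pick earliest-ending, then skip overlaps.
Selected (4 activities): [(0, 3), (7, 8), (10, 12), (13, 17)]


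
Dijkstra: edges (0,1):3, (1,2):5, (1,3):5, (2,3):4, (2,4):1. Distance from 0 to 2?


Dijkstra from 0:
Distances: {0: 0, 1: 3, 2: 8, 3: 8, 4: 9}
Shortest distance to 2 = 8, path = [0, 1, 2]


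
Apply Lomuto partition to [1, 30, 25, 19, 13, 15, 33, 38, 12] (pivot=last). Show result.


Elements <= 12 go left of pivot.
Result: [1, 12, 25, 19, 13, 15, 33, 38, 30], pivot at index 1


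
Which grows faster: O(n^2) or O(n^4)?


quadratic grows slower than quartic
O(n^2) is asymptotically smaller; O(n^4) grows faster


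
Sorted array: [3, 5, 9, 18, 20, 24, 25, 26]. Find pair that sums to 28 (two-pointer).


Two pointers: lo=0, hi=7
Found pair: (3, 25) summing to 28


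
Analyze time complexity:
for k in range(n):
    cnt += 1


Per nesting level: O(n) = O(n)
Complexity: O(n)


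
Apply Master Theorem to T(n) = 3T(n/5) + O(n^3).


a=3, b=5, c=3. log_5(3)=0.683 < c=3. Case 3: O(n^c) = O(n^3)
Complexity: O(n^3)


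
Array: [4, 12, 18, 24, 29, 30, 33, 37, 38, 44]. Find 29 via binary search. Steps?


Search for 29:
[0,9] mid=4 arr[4]=29
Total: 1 comparisons


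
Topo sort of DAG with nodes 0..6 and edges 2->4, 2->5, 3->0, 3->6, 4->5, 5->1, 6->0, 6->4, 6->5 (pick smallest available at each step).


Kahn's algorithm, process smallest node first
Order: [2, 3, 6, 0, 4, 5, 1]


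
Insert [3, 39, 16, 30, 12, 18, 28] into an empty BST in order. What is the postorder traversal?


Root = 3; build tree by BST insertion.
Postorder traversal: [12, 28, 18, 30, 16, 39, 3]


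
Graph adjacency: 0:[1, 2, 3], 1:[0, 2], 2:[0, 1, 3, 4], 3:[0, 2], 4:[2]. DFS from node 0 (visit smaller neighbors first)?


DFS stack-based: start with [0]
Visit order: [0, 1, 2, 3, 4]


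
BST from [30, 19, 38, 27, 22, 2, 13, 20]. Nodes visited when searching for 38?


BST root = 30
Search for 38: compare at each node
Path: [30, 38]


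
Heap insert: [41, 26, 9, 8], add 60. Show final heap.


Append 60: [41, 26, 9, 8, 60]
Bubble up: swap idx 4(60) with idx 1(26); swap idx 1(60) with idx 0(41)
Result: [60, 41, 9, 8, 26]


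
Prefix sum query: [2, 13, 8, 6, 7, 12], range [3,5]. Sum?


Prefix sums: [0, 2, 15, 23, 29, 36, 48]
Sum[3..5] = prefix[6] - prefix[3] = 48 - 23 = 25


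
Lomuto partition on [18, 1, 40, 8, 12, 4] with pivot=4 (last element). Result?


Elements <= 4 go left of pivot.
Result: [1, 4, 40, 8, 12, 18], pivot at index 1


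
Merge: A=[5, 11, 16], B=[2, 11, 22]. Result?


Compare heads, take smaller each step.
Merged: [2, 5, 11, 11, 16, 22]


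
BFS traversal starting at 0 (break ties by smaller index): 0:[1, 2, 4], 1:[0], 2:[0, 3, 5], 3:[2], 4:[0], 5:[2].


BFS queue: start with [0]
Visit order: [0, 1, 2, 4, 3, 5]


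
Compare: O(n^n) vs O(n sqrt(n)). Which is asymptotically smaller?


n^1.5 grows slower than n^n
O(n sqrt(n)) is asymptotically smaller; O(n^n) grows faster


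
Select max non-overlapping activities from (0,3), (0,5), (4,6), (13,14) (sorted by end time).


Greedy: pick earliest-ending, then skip overlaps.
Selected (3 activities): [(0, 3), (4, 6), (13, 14)]


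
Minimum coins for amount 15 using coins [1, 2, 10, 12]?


dp[0]=0; dp[i]=1+min(dp[i-c] for c in coins)
...dp[10]=1, dp[11]=2, dp[12]=1, dp[13]=2, dp[14]=2, dp[15]=3
Minimum coins for 15 = 3


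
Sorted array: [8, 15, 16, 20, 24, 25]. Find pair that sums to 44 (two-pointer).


Two pointers: lo=0, hi=5
Found pair: (20, 24) summing to 44


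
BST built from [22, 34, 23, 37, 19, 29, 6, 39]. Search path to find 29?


BST root = 22
Search for 29: compare at each node
Path: [22, 34, 23, 29]


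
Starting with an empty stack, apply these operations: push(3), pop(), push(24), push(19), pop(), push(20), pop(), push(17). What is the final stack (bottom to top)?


push(3) -> [3]
pop() returns 3 -> []
push(24) -> [24]
push(19) -> [24, 19]
pop() returns 19 -> [24]
push(20) -> [24, 20]
pop() returns 20 -> [24]
push(17) -> [24, 17]
Final stack (bottom to top): [24, 17]


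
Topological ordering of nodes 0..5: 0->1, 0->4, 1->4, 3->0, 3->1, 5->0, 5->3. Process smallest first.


Kahn's algorithm, process smallest node first
Order: [2, 5, 3, 0, 1, 4]


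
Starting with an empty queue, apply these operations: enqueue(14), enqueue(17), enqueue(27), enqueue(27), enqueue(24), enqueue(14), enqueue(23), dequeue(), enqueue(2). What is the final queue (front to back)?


enqueue(14) -> [14]
enqueue(17) -> [14, 17]
enqueue(27) -> [14, 17, 27]
enqueue(27) -> [14, 17, 27, 27]
enqueue(24) -> [14, 17, 27, 27, 24]
enqueue(14) -> [14, 17, 27, 27, 24, 14]
enqueue(23) -> [14, 17, 27, 27, 24, 14, 23]
dequeue() returns 14 -> [17, 27, 27, 24, 14, 23]
enqueue(2) -> [17, 27, 27, 24, 14, 23, 2]
Final queue (front to back): [17, 27, 27, 24, 14, 23, 2]


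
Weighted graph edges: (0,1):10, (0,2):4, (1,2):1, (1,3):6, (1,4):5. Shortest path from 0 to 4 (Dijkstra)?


Dijkstra from 0:
Distances: {0: 0, 1: 5, 2: 4, 3: 11, 4: 10}
Shortest distance to 4 = 10, path = [0, 2, 1, 4]


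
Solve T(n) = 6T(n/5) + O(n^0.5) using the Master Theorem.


a=6, b=5, c=0.5. log_5(6)=1.113 > c=0.5. Case 1: O(n^log_b(a)) = O(n^1.113)
Complexity: O(n^1.113)


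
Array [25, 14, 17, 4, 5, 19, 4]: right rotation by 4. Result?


Right rotate by 4: [4, 5, 19, 4, 25, 14, 17]


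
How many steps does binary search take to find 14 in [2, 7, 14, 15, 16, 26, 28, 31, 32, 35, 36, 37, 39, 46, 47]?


Search for 14:
[0,14] mid=7 arr[7]=31
[0,6] mid=3 arr[3]=15
[0,2] mid=1 arr[1]=7
[2,2] mid=2 arr[2]=14
Total: 4 comparisons


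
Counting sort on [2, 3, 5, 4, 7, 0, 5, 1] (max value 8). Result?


Count array: [1, 1, 1, 1, 1, 2, 0, 1, 0]
Reconstruct: [0, 1, 2, 3, 4, 5, 5, 7]


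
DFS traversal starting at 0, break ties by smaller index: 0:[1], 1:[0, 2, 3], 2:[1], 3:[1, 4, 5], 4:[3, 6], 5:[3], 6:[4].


DFS stack-based: start with [0]
Visit order: [0, 1, 2, 3, 4, 6, 5]


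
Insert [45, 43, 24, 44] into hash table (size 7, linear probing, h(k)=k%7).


Insertions: 45->slot 3; 43->slot 1; 24->slot 4; 44->slot 2
Table: [None, 43, 44, 45, 24, None, None]


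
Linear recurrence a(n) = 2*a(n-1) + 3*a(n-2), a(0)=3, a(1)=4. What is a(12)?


Build bottom-up:
...a(10)=103337, a(11)=310006, a(12)=2*310006+3*103337=930023


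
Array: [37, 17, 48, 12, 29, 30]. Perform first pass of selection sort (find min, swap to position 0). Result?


After one pass: [12, 17, 48, 37, 29, 30]


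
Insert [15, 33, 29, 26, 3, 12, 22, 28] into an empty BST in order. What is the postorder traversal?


Root = 15; build tree by BST insertion.
Postorder traversal: [12, 3, 22, 28, 26, 29, 33, 15]


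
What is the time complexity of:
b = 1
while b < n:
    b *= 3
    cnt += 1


Per nesting level: O(log n) = O(log n)
Complexity: O(log n)


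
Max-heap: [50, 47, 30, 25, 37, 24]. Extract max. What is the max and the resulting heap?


Max = 50
Replace root with last, heapify down
Resulting heap: [47, 37, 30, 25, 24]


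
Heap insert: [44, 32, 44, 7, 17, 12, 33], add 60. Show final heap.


Append 60: [44, 32, 44, 7, 17, 12, 33, 60]
Bubble up: swap idx 7(60) with idx 3(7); swap idx 3(60) with idx 1(32); swap idx 1(60) with idx 0(44)
Result: [60, 44, 44, 32, 17, 12, 33, 7]


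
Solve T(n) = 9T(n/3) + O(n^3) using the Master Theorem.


a=9, b=3, c=3. log_3(9)=2 < c=3. Case 3: O(n^c) = O(n^3)
Complexity: O(n^3)


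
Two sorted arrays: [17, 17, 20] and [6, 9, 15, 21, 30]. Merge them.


Compare heads, take smaller each step.
Merged: [6, 9, 15, 17, 17, 20, 21, 30]


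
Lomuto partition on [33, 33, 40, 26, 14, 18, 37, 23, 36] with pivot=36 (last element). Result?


Elements <= 36 go left of pivot.
Result: [33, 33, 26, 14, 18, 23, 36, 40, 37], pivot at index 6


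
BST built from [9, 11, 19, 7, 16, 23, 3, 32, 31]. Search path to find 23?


BST root = 9
Search for 23: compare at each node
Path: [9, 11, 19, 23]


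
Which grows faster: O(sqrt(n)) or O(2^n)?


sublinear grows slower than exponential
O(sqrt(n)) is asymptotically smaller; O(2^n) grows faster


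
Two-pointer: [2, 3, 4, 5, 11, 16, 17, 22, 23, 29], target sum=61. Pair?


Two pointers: lo=0, hi=9
No pair sums to 61


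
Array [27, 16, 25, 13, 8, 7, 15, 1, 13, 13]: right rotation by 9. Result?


Right rotate by 9: [16, 25, 13, 8, 7, 15, 1, 13, 13, 27]


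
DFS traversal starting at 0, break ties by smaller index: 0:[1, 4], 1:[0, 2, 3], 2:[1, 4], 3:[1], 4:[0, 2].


DFS stack-based: start with [0]
Visit order: [0, 1, 2, 4, 3]


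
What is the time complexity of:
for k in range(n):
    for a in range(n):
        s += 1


Per nesting level: O(n) * O(n) = O(n^2)
Complexity: O(n^2)


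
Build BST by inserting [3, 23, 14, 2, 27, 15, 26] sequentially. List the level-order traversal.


Root = 3; build tree by BST insertion.
Level-Order traversal: [3, 2, 23, 14, 27, 15, 26]


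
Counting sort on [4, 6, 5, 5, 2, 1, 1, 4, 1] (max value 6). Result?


Count array: [0, 3, 1, 0, 2, 2, 1]
Reconstruct: [1, 1, 1, 2, 4, 4, 5, 5, 6]


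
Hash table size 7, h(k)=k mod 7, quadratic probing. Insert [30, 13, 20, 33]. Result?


Insertions: 30->slot 2; 13->slot 6; 20->slot 0; 33->slot 5
Table: [20, None, 30, None, None, 33, 13]


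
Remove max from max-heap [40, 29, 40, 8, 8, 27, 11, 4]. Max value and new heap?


Max = 40
Replace root with last, heapify down
Resulting heap: [40, 29, 27, 8, 8, 4, 11]


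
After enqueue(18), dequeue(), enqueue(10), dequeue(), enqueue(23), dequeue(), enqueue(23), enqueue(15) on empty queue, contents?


enqueue(18) -> [18]
dequeue() returns 18 -> []
enqueue(10) -> [10]
dequeue() returns 10 -> []
enqueue(23) -> [23]
dequeue() returns 23 -> []
enqueue(23) -> [23]
enqueue(15) -> [23, 15]
Final queue (front to back): [23, 15]


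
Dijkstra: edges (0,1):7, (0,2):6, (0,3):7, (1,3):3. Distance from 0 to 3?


Dijkstra from 0:
Distances: {0: 0, 1: 7, 2: 6, 3: 7}
Shortest distance to 3 = 7, path = [0, 3]


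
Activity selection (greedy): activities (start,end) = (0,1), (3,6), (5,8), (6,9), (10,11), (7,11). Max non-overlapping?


Greedy: pick earliest-ending, then skip overlaps.
Selected (4 activities): [(0, 1), (3, 6), (6, 9), (10, 11)]


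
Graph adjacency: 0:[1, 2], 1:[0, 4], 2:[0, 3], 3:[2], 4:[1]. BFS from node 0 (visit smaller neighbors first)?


BFS queue: start with [0]
Visit order: [0, 1, 2, 4, 3]


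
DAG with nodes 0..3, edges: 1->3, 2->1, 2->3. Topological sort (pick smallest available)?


Kahn's algorithm, process smallest node first
Order: [0, 2, 1, 3]


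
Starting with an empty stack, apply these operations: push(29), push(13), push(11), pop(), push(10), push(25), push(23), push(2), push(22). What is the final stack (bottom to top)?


push(29) -> [29]
push(13) -> [29, 13]
push(11) -> [29, 13, 11]
pop() returns 11 -> [29, 13]
push(10) -> [29, 13, 10]
push(25) -> [29, 13, 10, 25]
push(23) -> [29, 13, 10, 25, 23]
push(2) -> [29, 13, 10, 25, 23, 2]
push(22) -> [29, 13, 10, 25, 23, 2, 22]
Final stack (bottom to top): [29, 13, 10, 25, 23, 2, 22]


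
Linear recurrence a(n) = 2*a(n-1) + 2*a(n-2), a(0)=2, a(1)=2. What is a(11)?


Build bottom-up:
...a(9)=8480, a(10)=23168, a(11)=2*23168+2*8480=63296


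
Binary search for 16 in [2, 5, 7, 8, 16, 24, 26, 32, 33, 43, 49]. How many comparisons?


Search for 16:
[0,10] mid=5 arr[5]=24
[0,4] mid=2 arr[2]=7
[3,4] mid=3 arr[3]=8
[4,4] mid=4 arr[4]=16
Total: 4 comparisons


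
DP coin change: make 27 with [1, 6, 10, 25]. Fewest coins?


dp[0]=0; dp[i]=1+min(dp[i-c] for c in coins)
...dp[22]=3, dp[23]=4, dp[24]=4, dp[25]=1, dp[26]=2, dp[27]=3
Minimum coins for 27 = 3


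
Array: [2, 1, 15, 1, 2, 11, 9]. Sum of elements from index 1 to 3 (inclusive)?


Prefix sums: [0, 2, 3, 18, 19, 21, 32, 41]
Sum[1..3] = prefix[4] - prefix[1] = 19 - 2 = 17


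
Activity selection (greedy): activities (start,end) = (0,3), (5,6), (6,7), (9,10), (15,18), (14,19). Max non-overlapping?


Greedy: pick earliest-ending, then skip overlaps.
Selected (5 activities): [(0, 3), (5, 6), (6, 7), (9, 10), (15, 18)]


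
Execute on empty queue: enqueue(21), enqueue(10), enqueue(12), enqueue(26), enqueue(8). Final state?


enqueue(21) -> [21]
enqueue(10) -> [21, 10]
enqueue(12) -> [21, 10, 12]
enqueue(26) -> [21, 10, 12, 26]
enqueue(8) -> [21, 10, 12, 26, 8]
Final queue (front to back): [21, 10, 12, 26, 8]


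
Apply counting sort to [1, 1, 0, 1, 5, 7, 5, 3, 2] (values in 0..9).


Count array: [1, 3, 1, 1, 0, 2, 0, 1, 0, 0]
Reconstruct: [0, 1, 1, 1, 2, 3, 5, 5, 7]


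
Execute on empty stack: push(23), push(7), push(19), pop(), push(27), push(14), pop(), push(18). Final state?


push(23) -> [23]
push(7) -> [23, 7]
push(19) -> [23, 7, 19]
pop() returns 19 -> [23, 7]
push(27) -> [23, 7, 27]
push(14) -> [23, 7, 27, 14]
pop() returns 14 -> [23, 7, 27]
push(18) -> [23, 7, 27, 18]
Final stack (bottom to top): [23, 7, 27, 18]


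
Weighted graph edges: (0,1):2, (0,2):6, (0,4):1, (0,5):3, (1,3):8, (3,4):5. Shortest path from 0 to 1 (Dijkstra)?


Dijkstra from 0:
Distances: {0: 0, 1: 2, 2: 6, 3: 6, 4: 1, 5: 3}
Shortest distance to 1 = 2, path = [0, 1]


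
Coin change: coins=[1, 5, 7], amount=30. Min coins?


dp[0]=0; dp[i]=1+min(dp[i-c] for c in coins)
...dp[25]=5, dp[26]=4, dp[27]=5, dp[28]=4, dp[29]=5, dp[30]=6
Minimum coins for 30 = 6


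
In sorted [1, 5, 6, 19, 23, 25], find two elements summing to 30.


Two pointers: lo=0, hi=5
Found pair: (5, 25) summing to 30


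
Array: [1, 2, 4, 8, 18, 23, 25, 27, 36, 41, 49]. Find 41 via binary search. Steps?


Search for 41:
[0,10] mid=5 arr[5]=23
[6,10] mid=8 arr[8]=36
[9,10] mid=9 arr[9]=41
Total: 3 comparisons


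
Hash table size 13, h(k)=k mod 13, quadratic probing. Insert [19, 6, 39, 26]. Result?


Insertions: 19->slot 6; 6->slot 7; 39->slot 0; 26->slot 1
Table: [39, 26, None, None, None, None, 19, 6, None, None, None, None, None]


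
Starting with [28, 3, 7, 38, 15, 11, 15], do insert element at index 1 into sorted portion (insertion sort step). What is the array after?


After one pass: [3, 28, 7, 38, 15, 11, 15]


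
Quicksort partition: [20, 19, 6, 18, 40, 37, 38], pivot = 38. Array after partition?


Elements <= 38 go left of pivot.
Result: [20, 19, 6, 18, 37, 38, 40], pivot at index 5


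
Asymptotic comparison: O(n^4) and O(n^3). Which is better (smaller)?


cubic grows slower than quartic
O(n^3) is asymptotically smaller; O(n^4) grows faster


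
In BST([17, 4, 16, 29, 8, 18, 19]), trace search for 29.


BST root = 17
Search for 29: compare at each node
Path: [17, 29]


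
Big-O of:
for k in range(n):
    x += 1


Per nesting level: O(n) = O(n)
Complexity: O(n)


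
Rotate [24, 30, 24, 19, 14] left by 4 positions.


Left rotate by 4: [14, 24, 30, 24, 19]


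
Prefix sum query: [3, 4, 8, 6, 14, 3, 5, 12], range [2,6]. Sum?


Prefix sums: [0, 3, 7, 15, 21, 35, 38, 43, 55]
Sum[2..6] = prefix[7] - prefix[2] = 43 - 7 = 36


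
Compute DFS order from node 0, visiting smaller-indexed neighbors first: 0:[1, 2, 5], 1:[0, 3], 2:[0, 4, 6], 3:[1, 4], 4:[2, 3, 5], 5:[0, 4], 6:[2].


DFS stack-based: start with [0]
Visit order: [0, 1, 3, 4, 2, 6, 5]


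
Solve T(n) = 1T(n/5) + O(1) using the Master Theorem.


a=1, b=5, c=0. log_5(1)=0 = c=0. Case 2: O(n^c log n) = O(log n)
Complexity: O(log n)


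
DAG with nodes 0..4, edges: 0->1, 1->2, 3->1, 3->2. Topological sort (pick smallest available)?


Kahn's algorithm, process smallest node first
Order: [0, 3, 1, 2, 4]


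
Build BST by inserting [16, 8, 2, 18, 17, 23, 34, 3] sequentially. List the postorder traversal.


Root = 16; build tree by BST insertion.
Postorder traversal: [3, 2, 8, 17, 34, 23, 18, 16]


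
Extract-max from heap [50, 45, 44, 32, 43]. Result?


Max = 50
Replace root with last, heapify down
Resulting heap: [45, 43, 44, 32]


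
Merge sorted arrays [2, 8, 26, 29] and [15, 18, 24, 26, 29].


Compare heads, take smaller each step.
Merged: [2, 8, 15, 18, 24, 26, 26, 29, 29]


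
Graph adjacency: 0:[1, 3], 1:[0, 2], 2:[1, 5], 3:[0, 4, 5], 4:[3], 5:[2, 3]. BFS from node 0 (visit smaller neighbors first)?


BFS queue: start with [0]
Visit order: [0, 1, 3, 2, 4, 5]


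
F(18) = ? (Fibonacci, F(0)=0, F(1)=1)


F(n)=F(n-1)+F(n-2)
...F(16)=987, F(17)=1597, F(18)=2584


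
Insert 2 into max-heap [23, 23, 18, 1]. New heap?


Append 2: [23, 23, 18, 1, 2]
Bubble up: no swaps needed
Result: [23, 23, 18, 1, 2]


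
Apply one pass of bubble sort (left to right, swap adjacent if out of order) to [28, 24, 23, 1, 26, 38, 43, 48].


After one pass: [24, 23, 1, 26, 28, 38, 43, 48]


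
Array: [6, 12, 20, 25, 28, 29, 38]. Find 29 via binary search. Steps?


Search for 29:
[0,6] mid=3 arr[3]=25
[4,6] mid=5 arr[5]=29
Total: 2 comparisons


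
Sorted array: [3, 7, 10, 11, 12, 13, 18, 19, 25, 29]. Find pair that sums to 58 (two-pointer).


Two pointers: lo=0, hi=9
No pair sums to 58


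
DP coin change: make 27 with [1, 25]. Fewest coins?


dp[0]=0; dp[i]=1+min(dp[i-c] for c in coins)
...dp[22]=22, dp[23]=23, dp[24]=24, dp[25]=1, dp[26]=2, dp[27]=3
Minimum coins for 27 = 3


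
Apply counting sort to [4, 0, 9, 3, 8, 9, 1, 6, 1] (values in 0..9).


Count array: [1, 2, 0, 1, 1, 0, 1, 0, 1, 2]
Reconstruct: [0, 1, 1, 3, 4, 6, 8, 9, 9]


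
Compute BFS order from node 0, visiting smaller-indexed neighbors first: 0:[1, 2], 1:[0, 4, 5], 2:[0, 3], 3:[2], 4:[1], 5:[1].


BFS queue: start with [0]
Visit order: [0, 1, 2, 4, 5, 3]


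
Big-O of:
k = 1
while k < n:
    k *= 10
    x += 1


Per nesting level: O(log n) = O(log n)
Complexity: O(log n)


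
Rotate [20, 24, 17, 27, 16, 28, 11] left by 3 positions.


Left rotate by 3: [27, 16, 28, 11, 20, 24, 17]


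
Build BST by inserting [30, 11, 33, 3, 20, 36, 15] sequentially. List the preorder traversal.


Root = 30; build tree by BST insertion.
Preorder traversal: [30, 11, 3, 20, 15, 33, 36]


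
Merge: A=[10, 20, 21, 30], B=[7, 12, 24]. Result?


Compare heads, take smaller each step.
Merged: [7, 10, 12, 20, 21, 24, 30]


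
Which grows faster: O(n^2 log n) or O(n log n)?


linearithmic grows slower than n^2 log n
O(n log n) is asymptotically smaller; O(n^2 log n) grows faster


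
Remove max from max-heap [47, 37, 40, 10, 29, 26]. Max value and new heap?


Max = 47
Replace root with last, heapify down
Resulting heap: [40, 37, 26, 10, 29]


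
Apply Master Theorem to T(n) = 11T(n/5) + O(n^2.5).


a=11, b=5, c=2.5. log_5(11)=1.490 < c=2.5. Case 3: O(n^c) = O(n^2.500)
Complexity: O(n^2.500)


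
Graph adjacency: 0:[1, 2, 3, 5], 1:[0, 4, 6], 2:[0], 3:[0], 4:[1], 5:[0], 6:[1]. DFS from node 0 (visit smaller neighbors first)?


DFS stack-based: start with [0]
Visit order: [0, 1, 4, 6, 2, 3, 5]


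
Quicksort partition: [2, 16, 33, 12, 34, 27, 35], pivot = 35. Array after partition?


Elements <= 35 go left of pivot.
Result: [2, 16, 33, 12, 34, 27, 35], pivot at index 6


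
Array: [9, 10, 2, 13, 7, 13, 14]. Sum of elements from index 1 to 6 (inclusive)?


Prefix sums: [0, 9, 19, 21, 34, 41, 54, 68]
Sum[1..6] = prefix[7] - prefix[1] = 68 - 9 = 59


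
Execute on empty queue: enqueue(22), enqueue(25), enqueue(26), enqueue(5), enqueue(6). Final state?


enqueue(22) -> [22]
enqueue(25) -> [22, 25]
enqueue(26) -> [22, 25, 26]
enqueue(5) -> [22, 25, 26, 5]
enqueue(6) -> [22, 25, 26, 5, 6]
Final queue (front to back): [22, 25, 26, 5, 6]


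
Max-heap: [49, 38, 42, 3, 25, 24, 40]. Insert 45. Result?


Append 45: [49, 38, 42, 3, 25, 24, 40, 45]
Bubble up: swap idx 7(45) with idx 3(3); swap idx 3(45) with idx 1(38)
Result: [49, 45, 42, 38, 25, 24, 40, 3]


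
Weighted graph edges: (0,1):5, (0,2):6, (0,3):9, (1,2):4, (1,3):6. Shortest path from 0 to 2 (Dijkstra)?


Dijkstra from 0:
Distances: {0: 0, 1: 5, 2: 6, 3: 9}
Shortest distance to 2 = 6, path = [0, 2]


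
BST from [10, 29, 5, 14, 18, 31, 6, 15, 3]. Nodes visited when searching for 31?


BST root = 10
Search for 31: compare at each node
Path: [10, 29, 31]


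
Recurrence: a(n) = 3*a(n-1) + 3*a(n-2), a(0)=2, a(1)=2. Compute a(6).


Build bottom-up:
...a(4)=162, a(5)=612, a(6)=3*612+3*162=2322


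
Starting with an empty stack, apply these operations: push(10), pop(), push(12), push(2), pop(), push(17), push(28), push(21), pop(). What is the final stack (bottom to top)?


push(10) -> [10]
pop() returns 10 -> []
push(12) -> [12]
push(2) -> [12, 2]
pop() returns 2 -> [12]
push(17) -> [12, 17]
push(28) -> [12, 17, 28]
push(21) -> [12, 17, 28, 21]
pop() returns 21 -> [12, 17, 28]
Final stack (bottom to top): [12, 17, 28]


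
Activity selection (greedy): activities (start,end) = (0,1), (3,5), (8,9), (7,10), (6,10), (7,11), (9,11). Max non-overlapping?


Greedy: pick earliest-ending, then skip overlaps.
Selected (4 activities): [(0, 1), (3, 5), (8, 9), (9, 11)]


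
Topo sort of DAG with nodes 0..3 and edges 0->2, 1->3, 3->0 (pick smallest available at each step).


Kahn's algorithm, process smallest node first
Order: [1, 3, 0, 2]


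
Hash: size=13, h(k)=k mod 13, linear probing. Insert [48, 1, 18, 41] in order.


Insertions: 48->slot 9; 1->slot 1; 18->slot 5; 41->slot 2
Table: [None, 1, 41, None, None, 18, None, None, None, 48, None, None, None]


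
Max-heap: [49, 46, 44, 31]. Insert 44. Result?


Append 44: [49, 46, 44, 31, 44]
Bubble up: no swaps needed
Result: [49, 46, 44, 31, 44]


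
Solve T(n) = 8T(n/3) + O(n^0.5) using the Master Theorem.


a=8, b=3, c=0.5. log_3(8)=1.893 > c=0.5. Case 1: O(n^log_b(a)) = O(n^1.893)
Complexity: O(n^1.893)


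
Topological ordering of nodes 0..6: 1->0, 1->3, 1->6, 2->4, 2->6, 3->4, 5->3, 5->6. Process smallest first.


Kahn's algorithm, process smallest node first
Order: [1, 0, 2, 5, 3, 4, 6]


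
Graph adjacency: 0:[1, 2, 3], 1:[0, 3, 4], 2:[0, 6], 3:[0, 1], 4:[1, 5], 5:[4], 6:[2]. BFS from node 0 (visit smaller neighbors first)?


BFS queue: start with [0]
Visit order: [0, 1, 2, 3, 4, 6, 5]


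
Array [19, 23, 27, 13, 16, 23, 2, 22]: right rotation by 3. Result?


Right rotate by 3: [23, 2, 22, 19, 23, 27, 13, 16]


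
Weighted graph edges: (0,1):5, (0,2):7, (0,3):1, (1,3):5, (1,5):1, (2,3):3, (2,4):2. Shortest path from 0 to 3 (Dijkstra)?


Dijkstra from 0:
Distances: {0: 0, 1: 5, 2: 4, 3: 1, 4: 6, 5: 6}
Shortest distance to 3 = 1, path = [0, 3]


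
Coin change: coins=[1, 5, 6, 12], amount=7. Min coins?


dp[0]=0; dp[i]=1+min(dp[i-c] for c in coins)
...dp[2]=2, dp[3]=3, dp[4]=4, dp[5]=1, dp[6]=1, dp[7]=2
Minimum coins for 7 = 2


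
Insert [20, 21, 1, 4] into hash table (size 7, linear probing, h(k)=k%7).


Insertions: 20->slot 6; 21->slot 0; 1->slot 1; 4->slot 4
Table: [21, 1, None, None, 4, None, 20]


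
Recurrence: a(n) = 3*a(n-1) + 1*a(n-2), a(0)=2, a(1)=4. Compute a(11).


Build bottom-up:
...a(9)=59734, a(10)=197288, a(11)=3*197288+1*59734=651598


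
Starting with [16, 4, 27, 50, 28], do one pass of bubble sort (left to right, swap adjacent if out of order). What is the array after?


After one pass: [4, 16, 27, 28, 50]


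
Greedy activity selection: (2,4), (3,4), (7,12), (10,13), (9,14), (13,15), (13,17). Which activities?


Greedy: pick earliest-ending, then skip overlaps.
Selected (3 activities): [(2, 4), (7, 12), (13, 15)]


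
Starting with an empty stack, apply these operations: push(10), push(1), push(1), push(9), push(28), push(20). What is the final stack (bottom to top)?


push(10) -> [10]
push(1) -> [10, 1]
push(1) -> [10, 1, 1]
push(9) -> [10, 1, 1, 9]
push(28) -> [10, 1, 1, 9, 28]
push(20) -> [10, 1, 1, 9, 28, 20]
Final stack (bottom to top): [10, 1, 1, 9, 28, 20]
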